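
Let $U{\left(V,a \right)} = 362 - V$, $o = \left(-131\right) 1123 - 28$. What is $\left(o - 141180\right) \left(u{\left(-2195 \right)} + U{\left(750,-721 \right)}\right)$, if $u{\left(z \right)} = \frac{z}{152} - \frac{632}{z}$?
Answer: $\frac{38685262872201}{333640} \approx 1.1595 \cdot 10^{8}$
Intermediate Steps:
$o = -147141$ ($o = -147113 - 28 = -147141$)
$u{\left(z \right)} = - \frac{632}{z} + \frac{z}{152}$ ($u{\left(z \right)} = z \frac{1}{152} - \frac{632}{z} = \frac{z}{152} - \frac{632}{z} = - \frac{632}{z} + \frac{z}{152}$)
$\left(o - 141180\right) \left(u{\left(-2195 \right)} + U{\left(750,-721 \right)}\right) = \left(-147141 - 141180\right) \left(\left(- \frac{632}{-2195} + \frac{1}{152} \left(-2195\right)\right) + \left(362 - 750\right)\right) = - 288321 \left(\left(\left(-632\right) \left(- \frac{1}{2195}\right) - \frac{2195}{152}\right) + \left(362 - 750\right)\right) = - 288321 \left(\left(\frac{632}{2195} - \frac{2195}{152}\right) - 388\right) = - 288321 \left(- \frac{4721961}{333640} - 388\right) = \left(-288321\right) \left(- \frac{134174281}{333640}\right) = \frac{38685262872201}{333640}$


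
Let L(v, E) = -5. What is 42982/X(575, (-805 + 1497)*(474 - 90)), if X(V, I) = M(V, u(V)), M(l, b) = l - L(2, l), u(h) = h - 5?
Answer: 21491/290 ≈ 74.107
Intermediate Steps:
u(h) = -5 + h
M(l, b) = 5 + l (M(l, b) = l - 1*(-5) = l + 5 = 5 + l)
X(V, I) = 5 + V
42982/X(575, (-805 + 1497)*(474 - 90)) = 42982/(5 + 575) = 42982/580 = 42982*(1/580) = 21491/290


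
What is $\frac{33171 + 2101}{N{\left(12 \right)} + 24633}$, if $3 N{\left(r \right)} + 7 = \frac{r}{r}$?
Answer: $\frac{35272}{24631} \approx 1.432$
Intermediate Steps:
$N{\left(r \right)} = -2$ ($N{\left(r \right)} = - \frac{7}{3} + \frac{r \frac{1}{r}}{3} = - \frac{7}{3} + \frac{1}{3} \cdot 1 = - \frac{7}{3} + \frac{1}{3} = -2$)
$\frac{33171 + 2101}{N{\left(12 \right)} + 24633} = \frac{33171 + 2101}{-2 + 24633} = \frac{35272}{24631}$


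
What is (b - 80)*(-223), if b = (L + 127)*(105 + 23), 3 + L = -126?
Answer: 74928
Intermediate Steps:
L = -129 (L = -3 - 126 = -129)
b = -256 (b = (-129 + 127)*(105 + 23) = -2*128 = -256)
(b - 80)*(-223) = (-256 - 80)*(-223) = -336*(-223) = 74928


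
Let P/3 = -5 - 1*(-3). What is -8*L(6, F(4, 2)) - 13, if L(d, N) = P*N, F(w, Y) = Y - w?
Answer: -109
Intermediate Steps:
P = -6 (P = 3*(-5 - 1*(-3)) = 3*(-5 + 3) = 3*(-2) = -6)
L(d, N) = -6*N
-8*L(6, F(4, 2)) - 13 = -(-48)*(2 - 1*4) - 13 = -(-48)*(2 - 4) - 13 = -(-48)*(-2) - 13 = -8*12 - 13 = -96 - 13 = -109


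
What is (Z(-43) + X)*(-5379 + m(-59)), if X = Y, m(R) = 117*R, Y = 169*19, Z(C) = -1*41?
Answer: -38933940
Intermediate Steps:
Z(C) = -41
Y = 3211
X = 3211
(Z(-43) + X)*(-5379 + m(-59)) = (-41 + 3211)*(-5379 + 117*(-59)) = 3170*(-5379 - 6903) = 3170*(-12282) = -38933940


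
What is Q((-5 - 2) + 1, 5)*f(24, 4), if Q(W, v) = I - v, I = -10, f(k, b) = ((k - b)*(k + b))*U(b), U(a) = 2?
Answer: -16800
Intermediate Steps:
f(k, b) = 2*(b + k)*(k - b) (f(k, b) = ((k - b)*(k + b))*2 = ((k - b)*(b + k))*2 = ((b + k)*(k - b))*2 = 2*(b + k)*(k - b))
Q(W, v) = -10 - v
Q((-5 - 2) + 1, 5)*f(24, 4) = (-10 - 1*5)*(-2*4² + 2*24²) = (-10 - 5)*(-2*16 + 2*576) = -15*(-32 + 1152) = -15*1120 = -16800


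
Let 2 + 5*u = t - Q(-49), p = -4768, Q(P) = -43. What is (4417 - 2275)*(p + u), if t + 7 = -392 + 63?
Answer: -10339434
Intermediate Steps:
t = -336 (t = -7 + (-392 + 63) = -7 - 329 = -336)
u = -59 (u = -⅖ + (-336 - 1*(-43))/5 = -⅖ + (-336 + 43)/5 = -⅖ + (⅕)*(-293) = -⅖ - 293/5 = -59)
(4417 - 2275)*(p + u) = (4417 - 2275)*(-4768 - 59) = 2142*(-4827) = -10339434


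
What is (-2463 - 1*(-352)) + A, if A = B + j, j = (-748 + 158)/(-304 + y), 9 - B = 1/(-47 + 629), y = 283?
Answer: -2816365/1358 ≈ -2073.9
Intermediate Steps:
B = 5237/582 (B = 9 - 1/(-47 + 629) = 9 - 1/582 = 5237/582 ≈ 8.9983)
j = 590/21 (j = (-748 + 158)/(-304 + 283) = -590/(-21) = -590*(-1/21) = 590/21 ≈ 28.095)
A = 50373/1358 (A = 5237/582 + 590/21 = 50373/1358 ≈ 37.094)
(-2463 - 1*(-352)) + A = (-2463 - 1*(-352)) + 50373/1358 = (-2463 + 352) + 50373/1358 = -2111 + 50373/1358 = -2816365/1358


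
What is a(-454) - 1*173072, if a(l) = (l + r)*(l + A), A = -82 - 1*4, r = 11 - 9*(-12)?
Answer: 7828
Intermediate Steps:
r = 119 (r = 11 + 108 = 119)
A = -86 (A = -82 - 4 = -86)
a(l) = (-86 + l)*(119 + l) (a(l) = (l + 119)*(l - 86) = (119 + l)*(-86 + l) = (-86 + l)*(119 + l))
a(-454) - 1*173072 = (-10234 + (-454)² + 33*(-454)) - 1*173072 = (-10234 + 206116 - 14982) - 173072 = 180900 - 173072 = 7828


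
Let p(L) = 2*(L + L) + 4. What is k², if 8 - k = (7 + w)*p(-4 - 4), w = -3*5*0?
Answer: 41616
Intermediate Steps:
w = 0 (w = -15*0 = 0)
p(L) = 4 + 4*L (p(L) = 2*(2*L) + 4 = 4*L + 4 = 4 + 4*L)
k = 204 (k = 8 - (7 + 0)*(4 + 4*(-4 - 4)) = 8 - 7*(4 + 4*(-8)) = 8 - 7*(4 - 32) = 8 - 7*(-28) = 8 - 1*(-196) = 8 + 196 = 204)
k² = 204² = 41616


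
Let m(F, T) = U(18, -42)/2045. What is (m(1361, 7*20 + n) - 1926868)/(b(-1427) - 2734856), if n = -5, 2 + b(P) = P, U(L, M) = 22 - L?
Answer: 3940445056/5595702825 ≈ 0.70419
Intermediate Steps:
b(P) = -2 + P
m(F, T) = 4/2045 (m(F, T) = (22 - 1*18)/2045 = (22 - 18)*(1/2045) = 4*(1/2045) = 4/2045)
(m(1361, 7*20 + n) - 1926868)/(b(-1427) - 2734856) = (4/2045 - 1926868)/((-2 - 1427) - 2734856) = -3940445056/(2045*(-1429 - 2734856)) = -3940445056/2045/(-2736285) = -3940445056/2045*(-1/2736285) = 3940445056/5595702825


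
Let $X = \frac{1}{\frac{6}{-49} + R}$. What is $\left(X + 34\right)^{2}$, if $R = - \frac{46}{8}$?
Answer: $\frac{1516167844}{1324801} \approx 1144.4$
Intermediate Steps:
$R = - \frac{23}{4}$ ($R = \left(-46\right) \frac{1}{8} = - \frac{23}{4} \approx -5.75$)
$X = - \frac{196}{1151}$ ($X = \frac{1}{\frac{6}{-49} - \frac{23}{4}} = \frac{1}{6 \left(- \frac{1}{49}\right) - \frac{23}{4}} = \frac{1}{- \frac{6}{49} - \frac{23}{4}} = \frac{1}{- \frac{1151}{196}} = - \frac{196}{1151} \approx -0.17029$)
$\left(X + 34\right)^{2} = \left(- \frac{196}{1151} + 34\right)^{2} = \left(\frac{38938}{1151}\right)^{2} = \frac{1516167844}{1324801}$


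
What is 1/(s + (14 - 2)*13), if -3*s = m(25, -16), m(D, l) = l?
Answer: 3/484 ≈ 0.0061983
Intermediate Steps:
s = 16/3 (s = -⅓*(-16) = 16/3 ≈ 5.3333)
1/(s + (14 - 2)*13) = 1/(16/3 + (14 - 2)*13) = 1/(16/3 + 12*13) = 1/(16/3 + 156) = 1/(484/3) = 3/484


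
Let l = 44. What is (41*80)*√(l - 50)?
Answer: 3280*I*√6 ≈ 8034.3*I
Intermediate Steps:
(41*80)*√(l - 50) = (41*80)*√(44 - 50) = 3280*√(-6) = 3280*(I*√6) = 3280*I*√6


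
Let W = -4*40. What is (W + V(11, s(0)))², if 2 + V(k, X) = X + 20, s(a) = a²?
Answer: 20164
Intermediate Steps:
V(k, X) = 18 + X (V(k, X) = -2 + (X + 20) = -2 + (20 + X) = 18 + X)
W = -160
(W + V(11, s(0)))² = (-160 + (18 + 0²))² = (-160 + (18 + 0))² = (-160 + 18)² = (-142)² = 20164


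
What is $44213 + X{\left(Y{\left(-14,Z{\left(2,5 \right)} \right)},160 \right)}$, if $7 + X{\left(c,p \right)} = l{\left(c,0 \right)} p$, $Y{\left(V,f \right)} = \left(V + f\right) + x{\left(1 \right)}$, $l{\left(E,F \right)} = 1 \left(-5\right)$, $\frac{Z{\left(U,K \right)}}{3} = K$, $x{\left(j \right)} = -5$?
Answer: $43406$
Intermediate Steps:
$Z{\left(U,K \right)} = 3 K$
$l{\left(E,F \right)} = -5$
$Y{\left(V,f \right)} = -5 + V + f$ ($Y{\left(V,f \right)} = \left(V + f\right) - 5 = -5 + V + f$)
$X{\left(c,p \right)} = -7 - 5 p$
$44213 + X{\left(Y{\left(-14,Z{\left(2,5 \right)} \right)},160 \right)} = 44213 - 807 = 43406$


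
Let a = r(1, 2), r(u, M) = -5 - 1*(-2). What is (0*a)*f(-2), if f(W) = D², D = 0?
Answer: 0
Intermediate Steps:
r(u, M) = -3 (r(u, M) = -5 + 2 = -3)
a = -3
f(W) = 0 (f(W) = 0² = 0)
(0*a)*f(-2) = (0*(-3))*0 = 0*0 = 0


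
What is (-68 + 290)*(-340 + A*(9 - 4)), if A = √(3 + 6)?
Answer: -72150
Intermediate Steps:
A = 3 (A = √9 = 3)
(-68 + 290)*(-340 + A*(9 - 4)) = (-68 + 290)*(-340 + 3*(9 - 4)) = 222*(-340 + 3*5) = 222*(-340 + 15) = 222*(-325) = -72150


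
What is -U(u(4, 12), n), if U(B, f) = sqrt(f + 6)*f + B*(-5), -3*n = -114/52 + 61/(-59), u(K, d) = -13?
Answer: -65 - 4949*sqrt(149845722)/21178404 ≈ -67.860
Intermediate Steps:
n = 4949/4602 (n = -(-114/52 + 61/(-59))/3 = -(-114*1/52 + 61*(-1/59))/3 = -(-57/26 - 61/59)/3 = -1/3*(-4949/1534) = 4949/4602 ≈ 1.0754)
U(B, f) = -5*B + f*sqrt(6 + f) (U(B, f) = sqrt(6 + f)*f - 5*B = f*sqrt(6 + f) - 5*B = -5*B + f*sqrt(6 + f))
-U(u(4, 12), n) = -(-5*(-13) + 4949*sqrt(6 + 4949/4602)/4602) = -(65 + 4949*sqrt(32561/4602)/4602) = -(65 + 4949*(sqrt(149845722)/4602)/4602) = -(65 + 4949*sqrt(149845722)/21178404) = -65 - 4949*sqrt(149845722)/21178404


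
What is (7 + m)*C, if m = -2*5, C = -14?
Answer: 42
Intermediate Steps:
m = -10
(7 + m)*C = (7 - 10)*(-14) = -3*(-14) = 42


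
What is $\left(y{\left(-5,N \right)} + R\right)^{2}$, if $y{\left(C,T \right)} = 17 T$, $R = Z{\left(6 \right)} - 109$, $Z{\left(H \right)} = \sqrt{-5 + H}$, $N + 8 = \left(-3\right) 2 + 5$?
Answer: $68121$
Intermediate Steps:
$N = -9$ ($N = -8 + \left(\left(-3\right) 2 + 5\right) = -8 + \left(-6 + 5\right) = -8 - 1 = -9$)
$R = -108$ ($R = \sqrt{-5 + 6} - 109 = \sqrt{1} - 109 = 1 - 109 = -108$)
$\left(y{\left(-5,N \right)} + R\right)^{2} = \left(17 \left(-9\right) - 108\right)^{2} = \left(-153 - 108\right)^{2} = \left(-261\right)^{2} = 68121$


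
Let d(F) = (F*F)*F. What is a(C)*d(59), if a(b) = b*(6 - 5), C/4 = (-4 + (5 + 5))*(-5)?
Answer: -24645480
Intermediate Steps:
C = -120 (C = 4*((-4 + (5 + 5))*(-5)) = 4*((-4 + 10)*(-5)) = 4*(6*(-5)) = 4*(-30) = -120)
a(b) = b (a(b) = b*1 = b)
d(F) = F**3 (d(F) = F**2*F = F**3)
a(C)*d(59) = -120*59**3 = -120*205379 = -24645480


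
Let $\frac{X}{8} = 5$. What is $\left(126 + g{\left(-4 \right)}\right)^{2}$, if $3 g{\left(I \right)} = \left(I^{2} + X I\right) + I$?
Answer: $\frac{52900}{9} \approx 5877.8$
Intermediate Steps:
$X = 40$ ($X = 8 \cdot 5 = 40$)
$g{\left(I \right)} = \frac{I^{2}}{3} + \frac{41 I}{3}$ ($g{\left(I \right)} = \frac{\left(I^{2} + 40 I\right) + I}{3} = \frac{I^{2} + 41 I}{3} = \frac{I^{2}}{3} + \frac{41 I}{3}$)
$\left(126 + g{\left(-4 \right)}\right)^{2} = \left(126 + \frac{1}{3} \left(-4\right) \left(41 - 4\right)\right)^{2} = \left(126 + \frac{1}{3} \left(-4\right) 37\right)^{2} = \left(126 - \frac{148}{3}\right)^{2} = \left(\frac{230}{3}\right)^{2} = \frac{52900}{9}$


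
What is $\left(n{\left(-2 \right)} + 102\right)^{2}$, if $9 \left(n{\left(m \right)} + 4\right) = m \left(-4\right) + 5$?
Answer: $\frac{801025}{81} \approx 9889.2$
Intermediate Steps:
$n{\left(m \right)} = - \frac{31}{9} - \frac{4 m}{9}$ ($n{\left(m \right)} = -4 + \frac{m \left(-4\right) + 5}{9} = -4 + \frac{- 4 m + 5}{9} = -4 + \frac{5 - 4 m}{9} = -4 - \left(- \frac{5}{9} + \frac{4 m}{9}\right) = - \frac{31}{9} - \frac{4 m}{9}$)
$\left(n{\left(-2 \right)} + 102\right)^{2} = \left(\left(- \frac{31}{9} - - \frac{8}{9}\right) + 102\right)^{2} = \left(\left(- \frac{31}{9} + \frac{8}{9}\right) + 102\right)^{2} = \left(- \frac{23}{9} + 102\right)^{2} = \left(\frac{895}{9}\right)^{2} = \frac{801025}{81}$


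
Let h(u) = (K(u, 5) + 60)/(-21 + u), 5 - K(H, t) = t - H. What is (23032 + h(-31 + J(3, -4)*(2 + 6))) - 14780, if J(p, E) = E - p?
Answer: 33009/4 ≈ 8252.3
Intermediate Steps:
K(H, t) = 5 + H - t (K(H, t) = 5 - (t - H) = 5 + (H - t) = 5 + H - t)
h(u) = (60 + u)/(-21 + u) (h(u) = ((5 + u - 1*5) + 60)/(-21 + u) = ((5 + u - 5) + 60)/(-21 + u) = (u + 60)/(-21 + u) = (60 + u)/(-21 + u))
(23032 + h(-31 + J(3, -4)*(2 + 6))) - 14780 = (23032 + (60 + (-31 + (-4 - 1*3)*(2 + 6)))/(-21 + (-31 + (-4 - 1*3)*(2 + 6)))) - 14780 = (23032 + (60 + (-31 + (-4 - 3)*8))/(-21 + (-31 + (-4 - 3)*8))) - 14780 = (23032 + (60 + (-31 - 7*8))/(-21 + (-31 - 7*8))) - 14780 = (23032 + (60 + (-31 - 56))/(-21 + (-31 - 56))) - 14780 = (23032 + (60 - 87)/(-21 - 87)) - 14780 = (23032 - 27/(-108)) - 14780 = (23032 - 1/108*(-27)) - 14780 = (23032 + ¼) - 14780 = 92129/4 - 14780 = 33009/4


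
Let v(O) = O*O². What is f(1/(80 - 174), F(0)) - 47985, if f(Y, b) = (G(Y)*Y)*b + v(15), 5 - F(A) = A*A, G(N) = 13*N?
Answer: -394173895/8836 ≈ -44610.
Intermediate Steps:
v(O) = O³
F(A) = 5 - A² (F(A) = 5 - A*A = 5 - A²)
f(Y, b) = 3375 + 13*b*Y² (f(Y, b) = ((13*Y)*Y)*b + 15³ = (13*Y²)*b + 3375 = 13*b*Y² + 3375 = 3375 + 13*b*Y²)
f(1/(80 - 174), F(0)) - 47985 = (3375 + 13*(5 - 1*0²)*(1/(80 - 174))²) - 47985 = (3375 + 13*(5 - 1*0)*(1/(-94))²) - 47985 = (3375 + 13*(5 + 0)*(-1/94)²) - 47985 = (3375 + 13*5*(1/8836)) - 47985 = (3375 + 65/8836) - 47985 = 29821565/8836 - 47985 = -394173895/8836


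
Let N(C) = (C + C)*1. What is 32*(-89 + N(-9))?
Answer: -3424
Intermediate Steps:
N(C) = 2*C (N(C) = (2*C)*1 = 2*C)
32*(-89 + N(-9)) = 32*(-89 + 2*(-9)) = 32*(-89 - 18) = 32*(-107) = -3424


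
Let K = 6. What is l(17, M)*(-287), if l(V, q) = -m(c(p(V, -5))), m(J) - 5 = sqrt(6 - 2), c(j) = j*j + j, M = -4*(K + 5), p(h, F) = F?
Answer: 2009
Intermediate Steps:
M = -44 (M = -4*(6 + 5) = -4*11 = -44)
c(j) = j + j**2 (c(j) = j**2 + j = j + j**2)
m(J) = 7 (m(J) = 5 + sqrt(6 - 2) = 5 + sqrt(4) = 5 + 2 = 7)
l(V, q) = -7 (l(V, q) = -1*7 = -7)
l(17, M)*(-287) = -7*(-287) = 2009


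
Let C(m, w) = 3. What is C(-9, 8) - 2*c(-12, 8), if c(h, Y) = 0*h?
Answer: 3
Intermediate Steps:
c(h, Y) = 0
C(-9, 8) - 2*c(-12, 8) = 3 - 2*0 = 3 + 0 = 3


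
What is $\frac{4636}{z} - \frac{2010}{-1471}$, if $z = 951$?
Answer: $\frac{8731066}{1398921} \approx 6.2413$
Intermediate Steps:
$\frac{4636}{z} - \frac{2010}{-1471} = \frac{4636}{951} - \frac{2010}{-1471} = 4636 \cdot \frac{1}{951} - - \frac{2010}{1471} = \frac{4636}{951} + \frac{2010}{1471} = \frac{8731066}{1398921}$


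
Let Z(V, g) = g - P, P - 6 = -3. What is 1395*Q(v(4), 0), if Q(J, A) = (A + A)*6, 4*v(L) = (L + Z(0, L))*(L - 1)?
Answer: 0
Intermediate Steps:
P = 3 (P = 6 - 3 = 3)
Z(V, g) = -3 + g (Z(V, g) = g - 1*3 = g - 3 = -3 + g)
v(L) = (-1 + L)*(-3 + 2*L)/4 (v(L) = ((L + (-3 + L))*(L - 1))/4 = ((-3 + 2*L)*(-1 + L))/4 = ((-1 + L)*(-3 + 2*L))/4 = (-1 + L)*(-3 + 2*L)/4)
Q(J, A) = 12*A (Q(J, A) = (2*A)*6 = 12*A)
1395*Q(v(4), 0) = 1395*(12*0) = 1395*0 = 0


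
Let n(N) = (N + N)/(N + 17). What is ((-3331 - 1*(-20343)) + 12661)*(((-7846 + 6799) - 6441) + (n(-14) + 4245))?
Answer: -96506487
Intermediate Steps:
n(N) = 2*N/(17 + N) (n(N) = (2*N)/(17 + N) = 2*N/(17 + N))
((-3331 - 1*(-20343)) + 12661)*(((-7846 + 6799) - 6441) + (n(-14) + 4245)) = ((-3331 - 1*(-20343)) + 12661)*(((-7846 + 6799) - 6441) + (2*(-14)/(17 - 14) + 4245)) = ((-3331 + 20343) + 12661)*((-1047 - 6441) + (2*(-14)/3 + 4245)) = (17012 + 12661)*(-7488 + (2*(-14)*(⅓) + 4245)) = 29673*(-7488 + (-28/3 + 4245)) = 29673*(-7488 + 12707/3) = 29673*(-9757/3) = -96506487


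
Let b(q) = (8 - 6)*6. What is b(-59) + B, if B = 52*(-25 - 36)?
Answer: -3160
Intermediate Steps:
b(q) = 12 (b(q) = 2*6 = 12)
B = -3172 (B = 52*(-61) = -3172)
b(-59) + B = 12 - 3172 = -3160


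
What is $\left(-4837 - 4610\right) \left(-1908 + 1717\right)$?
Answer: $1804377$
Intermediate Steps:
$\left(-4837 - 4610\right) \left(-1908 + 1717\right) = \left(-9447\right) \left(-191\right) = 1804377$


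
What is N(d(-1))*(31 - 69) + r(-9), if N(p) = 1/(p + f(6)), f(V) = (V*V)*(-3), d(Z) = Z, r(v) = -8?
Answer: -834/109 ≈ -7.6514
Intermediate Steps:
f(V) = -3*V² (f(V) = V²*(-3) = -3*V²)
N(p) = 1/(-108 + p) (N(p) = 1/(p - 3*6²) = 1/(p - 3*36) = 1/(p - 108) = 1/(-108 + p))
N(d(-1))*(31 - 69) + r(-9) = (31 - 69)/(-108 - 1) - 8 = -38/(-109) - 8 = -1/109*(-38) - 8 = 38/109 - 8 = -834/109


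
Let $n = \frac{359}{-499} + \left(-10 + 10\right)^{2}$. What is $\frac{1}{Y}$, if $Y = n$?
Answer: $- \frac{499}{359} \approx -1.39$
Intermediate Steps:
$n = - \frac{359}{499}$ ($n = 359 \left(- \frac{1}{499}\right) + 0^{2} = - \frac{359}{499} + 0 = - \frac{359}{499} \approx -0.71944$)
$Y = - \frac{359}{499} \approx -0.71944$
$\frac{1}{Y} = \frac{1}{- \frac{359}{499}} = - \frac{499}{359}$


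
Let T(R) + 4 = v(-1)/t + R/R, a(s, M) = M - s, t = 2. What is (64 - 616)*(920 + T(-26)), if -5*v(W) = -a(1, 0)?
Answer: -2530644/5 ≈ -5.0613e+5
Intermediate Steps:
v(W) = -1/5 (v(W) = -(-1)*(0 - 1*1)/5 = -(-1)*(0 - 1)/5 = -(-1)*(-1)/5 = -1/5*1 = -1/5)
T(R) = -31/10 (T(R) = -4 + (-1/5/2 + R/R) = -4 + (-1/5*1/2 + 1) = -4 + (-1/10 + 1) = -4 + 9/10 = -31/10)
(64 - 616)*(920 + T(-26)) = (64 - 616)*(920 - 31/10) = -552*9169/10 = -2530644/5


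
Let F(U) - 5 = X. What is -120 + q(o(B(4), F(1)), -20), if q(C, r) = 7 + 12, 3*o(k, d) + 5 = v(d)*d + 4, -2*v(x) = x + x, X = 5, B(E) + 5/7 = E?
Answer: -101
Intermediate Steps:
B(E) = -5/7 + E
F(U) = 10 (F(U) = 5 + 5 = 10)
v(x) = -x (v(x) = -(x + x)/2 = -x)
o(k, d) = -⅓ - d²/3 (o(k, d) = -5/3 + ((-d)*d + 4)/3 = -5/3 + (-d² + 4)/3 = -5/3 + (4 - d²)/3 = -5/3 + (4/3 - d²/3) = -⅓ - d²/3)
q(C, r) = 19
-120 + q(o(B(4), F(1)), -20) = -120 + 19 = -101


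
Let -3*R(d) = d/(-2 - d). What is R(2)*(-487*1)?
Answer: -487/6 ≈ -81.167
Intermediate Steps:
R(d) = -d/(3*(-2 - d))
R(2)*(-487*1) = ((⅓)*2/(2 + 2))*(-487*1) = ((⅓)*2/4)*(-487) = ((⅓)*2*(¼))*(-487) = (⅙)*(-487) = -487/6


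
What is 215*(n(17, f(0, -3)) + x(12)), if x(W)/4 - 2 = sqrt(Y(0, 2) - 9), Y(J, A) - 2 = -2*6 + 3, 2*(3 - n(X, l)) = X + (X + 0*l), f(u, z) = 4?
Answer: -1290 + 3440*I ≈ -1290.0 + 3440.0*I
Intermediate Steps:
n(X, l) = 3 - X (n(X, l) = 3 - (X + (X + 0*l))/2 = 3 - (X + (X + 0))/2 = 3 - (X + X)/2 = 3 - X)
Y(J, A) = -7 (Y(J, A) = 2 + (-2*6 + 3) = 2 + (-12 + 3) = 2 - 9 = -7)
x(W) = 8 + 16*I (x(W) = 8 + 4*sqrt(-7 - 9) = 8 + 4*sqrt(-16) = 8 + 4*(4*I) = 8 + 16*I)
215*(n(17, f(0, -3)) + x(12)) = 215*((3 - 1*17) + (8 + 16*I)) = 215*((3 - 17) + (8 + 16*I)) = 215*(-14 + (8 + 16*I)) = 215*(-6 + 16*I) = -1290 + 3440*I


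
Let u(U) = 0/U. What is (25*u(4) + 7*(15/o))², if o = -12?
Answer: 1225/16 ≈ 76.563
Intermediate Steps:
u(U) = 0
(25*u(4) + 7*(15/o))² = (25*0 + 7*(15/(-12)))² = (0 + 7*(15*(-1/12)))² = (0 + 7*(-5/4))² = (0 - 35/4)² = (-35/4)² = 1225/16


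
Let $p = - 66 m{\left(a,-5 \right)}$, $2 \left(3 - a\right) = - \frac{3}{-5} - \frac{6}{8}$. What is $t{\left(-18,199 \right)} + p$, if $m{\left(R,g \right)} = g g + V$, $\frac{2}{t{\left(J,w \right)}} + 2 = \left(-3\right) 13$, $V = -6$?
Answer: $- \frac{51416}{41} \approx -1254.0$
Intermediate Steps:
$t{\left(J,w \right)} = - \frac{2}{41}$ ($t{\left(J,w \right)} = \frac{2}{-2 - 39} = \frac{2}{-41} = 2 \left(- \frac{1}{41}\right) = - \frac{2}{41}$)
$a = \frac{123}{40}$ ($a = 3 - \frac{- \frac{3}{-5} - \frac{6}{8}}{2} = 3 - \frac{\left(-3\right) \left(- \frac{1}{5}\right) - \frac{3}{4}}{2} = 3 - \frac{\frac{3}{5} - \frac{3}{4}}{2} = 3 - - \frac{3}{40} = 3 + \frac{3}{40} = \frac{123}{40} \approx 3.075$)
$m{\left(R,g \right)} = -6 + g^{2}$ ($m{\left(R,g \right)} = g g - 6 = g^{2} - 6 = -6 + g^{2}$)
$p = -1254$ ($p = - 66 \left(-6 + \left(-5\right)^{2}\right) = - 66 \left(-6 + 25\right) = \left(-66\right) 19 = -1254$)
$t{\left(-18,199 \right)} + p = - \frac{2}{41} - 1254 = - \frac{51416}{41}$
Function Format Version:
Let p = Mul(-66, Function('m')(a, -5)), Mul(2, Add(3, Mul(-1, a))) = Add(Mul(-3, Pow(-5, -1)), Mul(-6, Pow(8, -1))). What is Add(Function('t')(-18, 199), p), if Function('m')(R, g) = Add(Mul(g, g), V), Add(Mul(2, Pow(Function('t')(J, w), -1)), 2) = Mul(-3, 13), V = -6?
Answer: Rational(-51416, 41) ≈ -1254.0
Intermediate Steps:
Function('t')(J, w) = Rational(-2, 41) (Function('t')(J, w) = Mul(2, Pow(Add(-2, Mul(-3, 13)), -1)) = Mul(2, Pow(Add(-2, -39), -1)) = Mul(2, Pow(-41, -1)) = Mul(2, Rational(-1, 41)) = Rational(-2, 41))
a = Rational(123, 40) (a = Add(3, Mul(Rational(-1, 2), Add(Mul(-3, Pow(-5, -1)), Mul(-6, Pow(8, -1))))) = Add(3, Mul(Rational(-1, 2), Add(Mul(-3, Rational(-1, 5)), Mul(-6, Rational(1, 8))))) = Add(3, Mul(Rational(-1, 2), Add(Rational(3, 5), Rational(-3, 4)))) = Add(3, Mul(Rational(-1, 2), Rational(-3, 20))) = Add(3, Rational(3, 40)) = Rational(123, 40) ≈ 3.0750)
Function('m')(R, g) = Add(-6, Pow(g, 2)) (Function('m')(R, g) = Add(Mul(g, g), -6) = Add(Pow(g, 2), -6) = Add(-6, Pow(g, 2)))
p = -1254 (p = Mul(-66, Add(-6, Pow(-5, 2))) = Mul(-66, Add(-6, 25)) = Mul(-66, 19) = -1254)
Add(Function('t')(-18, 199), p) = Add(Rational(-2, 41), -1254) = Rational(-51416, 41)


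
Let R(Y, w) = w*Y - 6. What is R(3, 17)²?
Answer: 2025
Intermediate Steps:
R(Y, w) = -6 + Y*w (R(Y, w) = Y*w - 6 = -6 + Y*w)
R(3, 17)² = (-6 + 3*17)² = (-6 + 51)² = 45² = 2025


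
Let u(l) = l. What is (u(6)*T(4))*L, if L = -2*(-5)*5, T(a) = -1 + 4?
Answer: 900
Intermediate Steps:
T(a) = 3
L = 50 (L = 10*5 = 50)
(u(6)*T(4))*L = (6*3)*50 = 18*50 = 900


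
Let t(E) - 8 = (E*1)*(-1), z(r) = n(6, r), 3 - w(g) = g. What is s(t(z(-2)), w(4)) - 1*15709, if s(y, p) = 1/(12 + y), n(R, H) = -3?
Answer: -361306/23 ≈ -15709.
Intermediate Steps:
w(g) = 3 - g
z(r) = -3
t(E) = 8 - E (t(E) = 8 + (E*1)*(-1) = 8 + E*(-1) = 8 - E)
s(t(z(-2)), w(4)) - 1*15709 = 1/(12 + (8 - 1*(-3))) - 1*15709 = 1/(12 + (8 + 3)) - 15709 = 1/(12 + 11) - 15709 = 1/23 - 15709 = -361306/23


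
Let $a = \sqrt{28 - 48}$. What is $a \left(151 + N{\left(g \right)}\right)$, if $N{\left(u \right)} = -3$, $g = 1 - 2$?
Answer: $296 i \sqrt{5} \approx 661.88 i$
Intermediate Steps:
$g = -1$ ($g = 1 - 2 = -1$)
$a = 2 i \sqrt{5}$ ($a = \sqrt{-20} = 2 i \sqrt{5} \approx 4.4721 i$)
$a \left(151 + N{\left(g \right)}\right) = 2 i \sqrt{5} \left(151 - 3\right) = 2 i \sqrt{5} \cdot 148 = 296 i \sqrt{5}$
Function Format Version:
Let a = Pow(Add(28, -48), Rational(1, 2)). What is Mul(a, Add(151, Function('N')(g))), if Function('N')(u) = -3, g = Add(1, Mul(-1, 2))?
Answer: Mul(296, I, Pow(5, Rational(1, 2))) ≈ Mul(661.88, I)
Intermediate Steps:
g = -1 (g = Add(1, -2) = -1)
a = Mul(2, I, Pow(5, Rational(1, 2))) (a = Pow(-20, Rational(1, 2)) = Mul(2, I, Pow(5, Rational(1, 2))) ≈ Mul(4.4721, I))
Mul(a, Add(151, Function('N')(g))) = Mul(Mul(2, I, Pow(5, Rational(1, 2))), Add(151, -3)) = Mul(Mul(2, I, Pow(5, Rational(1, 2))), 148) = Mul(296, I, Pow(5, Rational(1, 2)))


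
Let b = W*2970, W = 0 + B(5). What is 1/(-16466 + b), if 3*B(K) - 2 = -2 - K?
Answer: -1/21416 ≈ -4.6694e-5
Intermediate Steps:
B(K) = -K/3 (B(K) = 2/3 + (-2 - K)/3 = 2/3 + (-2/3 - K/3) = -K/3)
W = -5/3 (W = 0 - 1/3*5 = 0 - 5/3 = -5/3 ≈ -1.6667)
b = -4950 (b = -5/3*2970 = -4950)
1/(-16466 + b) = 1/(-16466 - 4950) = 1/(-21416) = -1/21416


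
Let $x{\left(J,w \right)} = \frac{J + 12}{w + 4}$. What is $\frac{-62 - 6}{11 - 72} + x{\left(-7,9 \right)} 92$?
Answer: $\frac{28944}{793} \approx 36.499$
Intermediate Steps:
$x{\left(J,w \right)} = \frac{12 + J}{4 + w}$
$\frac{-62 - 6}{11 - 72} + x{\left(-7,9 \right)} 92 = \frac{-62 - 6}{11 - 72} + \frac{12 - 7}{4 + 9} \cdot 92 = - \frac{68}{-61} + \frac{1}{13} \cdot 5 \cdot 92 = \left(-68\right) \left(- \frac{1}{61}\right) + \frac{1}{13} \cdot 5 \cdot 92 = \frac{68}{61} + \frac{5}{13} \cdot 92 = \frac{68}{61} + \frac{460}{13} = \frac{28944}{793}$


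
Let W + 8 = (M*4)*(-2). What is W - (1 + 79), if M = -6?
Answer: -40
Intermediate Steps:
W = 40 (W = -8 - 6*4*(-2) = -8 - 24*(-2) = -8 + 48 = 40)
W - (1 + 79) = 40 - (1 + 79) = 40 - 1*80 = 40 - 80 = -40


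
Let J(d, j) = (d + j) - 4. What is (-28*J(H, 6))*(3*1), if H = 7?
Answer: -756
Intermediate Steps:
J(d, j) = -4 + d + j
(-28*J(H, 6))*(3*1) = (-28*(-4 + 7 + 6))*(3*1) = -28*9*3 = -252*3 = -756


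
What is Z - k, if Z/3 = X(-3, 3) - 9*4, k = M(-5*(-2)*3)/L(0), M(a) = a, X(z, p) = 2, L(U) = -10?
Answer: -99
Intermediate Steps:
k = -3 (k = (-5*(-2)*3)/(-10) = (10*3)*(-⅒) = 30*(-⅒) = -3)
Z = -102 (Z = 3*(2 - 9*4) = 3*(2 - 36) = 3*(-34) = -102)
Z - k = -102 - 1*(-3) = -102 + 3 = -99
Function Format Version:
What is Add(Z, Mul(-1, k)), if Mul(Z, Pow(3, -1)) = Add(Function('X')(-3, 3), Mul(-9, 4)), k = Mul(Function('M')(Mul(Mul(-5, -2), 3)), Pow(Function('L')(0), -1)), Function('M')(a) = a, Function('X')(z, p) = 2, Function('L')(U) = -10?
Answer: -99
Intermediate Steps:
k = -3 (k = Mul(Mul(Mul(-5, -2), 3), Pow(-10, -1)) = Mul(Mul(10, 3), Rational(-1, 10)) = Mul(30, Rational(-1, 10)) = -3)
Z = -102 (Z = Mul(3, Add(2, Mul(-9, 4))) = Mul(3, Add(2, -36)) = Mul(3, -34) = -102)
Add(Z, Mul(-1, k)) = Add(-102, Mul(-1, -3)) = Add(-102, 3) = -99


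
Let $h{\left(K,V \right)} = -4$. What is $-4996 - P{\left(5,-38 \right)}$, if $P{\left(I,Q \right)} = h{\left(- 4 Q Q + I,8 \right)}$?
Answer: $-4992$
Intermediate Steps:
$P{\left(I,Q \right)} = -4$
$-4996 - P{\left(5,-38 \right)} = -4996 - -4 = -4996 + 4 = -4992$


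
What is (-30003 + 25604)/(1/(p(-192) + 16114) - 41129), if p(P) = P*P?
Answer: 233050222/2178932161 ≈ 0.10696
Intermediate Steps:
p(P) = P²
(-30003 + 25604)/(1/(p(-192) + 16114) - 41129) = (-30003 + 25604)/(1/((-192)² + 16114) - 41129) = -4399/(1/(36864 + 16114) - 41129) = -4399/(1/52978 - 41129) = -4399/(-2178932161/52978) = -4399*(-52978/2178932161) = 233050222/2178932161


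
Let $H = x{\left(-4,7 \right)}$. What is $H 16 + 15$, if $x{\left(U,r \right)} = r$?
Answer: $127$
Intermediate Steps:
$H = 7$
$H 16 + 15 = 7 \cdot 16 + 15 = 112 + 15 = 127$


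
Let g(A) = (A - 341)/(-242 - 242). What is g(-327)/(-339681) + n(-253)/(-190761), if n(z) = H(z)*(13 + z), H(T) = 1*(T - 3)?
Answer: -841767311509/2613514785387 ≈ -0.32208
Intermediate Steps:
H(T) = -3 + T (H(T) = 1*(-3 + T) = -3 + T)
n(z) = (-3 + z)*(13 + z)
g(A) = 31/44 - A/484 (g(A) = (-341 + A)/(-484) = (-341 + A)*(-1/484) = 31/44 - A/484)
g(-327)/(-339681) + n(-253)/(-190761) = (31/44 - 1/484*(-327))/(-339681) + ((-3 - 253)*(13 - 253))/(-190761) = (31/44 + 327/484)*(-1/339681) - 256*(-240)*(-1/190761) = (167/121)*(-1/339681) + 61440*(-1/190761) = -167/41101401 - 20480/63587 = -841767311509/2613514785387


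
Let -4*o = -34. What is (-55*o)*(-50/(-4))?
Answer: -23375/4 ≈ -5843.8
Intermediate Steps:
o = 17/2 (o = -¼*(-34) = 17/2 ≈ 8.5000)
(-55*o)*(-50/(-4)) = (-55*17/2)*(-50/(-4)) = -(-23375)*(-1)/4 = -935/2*25/2 = -23375/4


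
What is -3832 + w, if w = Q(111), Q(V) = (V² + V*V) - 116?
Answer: 20694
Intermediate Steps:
Q(V) = -116 + 2*V² (Q(V) = (V² + V²) - 116 = 2*V² - 116 = -116 + 2*V²)
w = 24526 (w = -116 + 2*111² = -116 + 2*12321 = -116 + 24642 = 24526)
-3832 + w = -3832 + 24526 = 20694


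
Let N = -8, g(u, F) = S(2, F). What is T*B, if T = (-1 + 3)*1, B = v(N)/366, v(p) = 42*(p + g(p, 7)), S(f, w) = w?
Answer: -14/61 ≈ -0.22951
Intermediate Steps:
g(u, F) = F
v(p) = 294 + 42*p (v(p) = 42*(p + 7) = 42*(7 + p) = 294 + 42*p)
B = -7/61 (B = (294 + 42*(-8))/366 = (294 - 336)*(1/366) = -42*1/366 = -7/61 ≈ -0.11475)
T = 2 (T = 2*1 = 2)
T*B = 2*(-7/61) = -14/61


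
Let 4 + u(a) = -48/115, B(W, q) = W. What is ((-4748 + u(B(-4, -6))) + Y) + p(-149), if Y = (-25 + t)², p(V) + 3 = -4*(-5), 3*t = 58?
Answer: -4867922/1035 ≈ -4703.3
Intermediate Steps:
t = 58/3 (t = (⅓)*58 = 58/3 ≈ 19.333)
u(a) = -508/115 (u(a) = -4 - 48/115 = -508/115)
p(V) = 17 (p(V) = -3 - 4*(-5) = -3 + 20 = 17)
Y = 289/9 (Y = (-25 + 58/3)² = (-17/3)² = 289/9 ≈ 32.111)
((-4748 + u(B(-4, -6))) + Y) + p(-149) = ((-4748 - 508/115) + 289/9) + 17 = (-546528/115 + 289/9) + 17 = -4885517/1035 + 17 = -4867922/1035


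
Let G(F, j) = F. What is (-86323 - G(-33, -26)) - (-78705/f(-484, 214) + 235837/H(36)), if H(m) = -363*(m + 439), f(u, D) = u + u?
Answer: -119138693929/1379400 ≈ -86370.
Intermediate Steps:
f(u, D) = 2*u
H(m) = -159357 - 363*m (H(m) = -363*(439 + m) = -159357 - 363*m)
(-86323 - G(-33, -26)) - (-78705/f(-484, 214) + 235837/H(36)) = (-86323 - 1*(-33)) - (-78705/(2*(-484)) + 235837/(-159357 - 363*36)) = (-86323 + 33) - (-78705/(-968) + 235837/(-159357 - 13068)) = -86290 - (-78705*(-1/968) + 235837/(-172425)) = -86290 - (7155/88 + 235837*(-1/172425)) = -86290 - (7155/88 - 235837/172425) = -86290 - 1*110267929/1379400 = -86290 - 110267929/1379400 = -119138693929/1379400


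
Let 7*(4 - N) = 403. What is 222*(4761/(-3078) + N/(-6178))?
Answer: -420854354/1232511 ≈ -341.46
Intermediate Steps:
N = -375/7 (N = 4 - 1/7*403 = 4 - 403/7 = -375/7 ≈ -53.571)
222*(4761/(-3078) + N/(-6178)) = 222*(4761/(-3078) - 375/7/(-6178)) = 222*(4761*(-1/3078) - 375/7*(-1/6178)) = 222*(-529/342 + 375/43246) = 222*(-5687221/3697533) = -420854354/1232511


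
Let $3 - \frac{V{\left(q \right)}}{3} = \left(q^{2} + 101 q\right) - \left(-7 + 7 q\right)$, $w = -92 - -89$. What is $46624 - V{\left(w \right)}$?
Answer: $45817$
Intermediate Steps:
$w = -3$ ($w = -92 + 89 = -3$)
$V{\left(q \right)} = -12 - 282 q - 3 q^{2}$ ($V{\left(q \right)} = 9 - 3 \left(\left(q^{2} + 101 q\right) - \left(-7 + 7 q\right)\right) = 9 - 3 \left(7 + q^{2} + 94 q\right) = 9 - \left(21 + 3 q^{2} + 282 q\right) = -12 - 282 q - 3 q^{2}$)
$46624 - V{\left(w \right)} = 46624 - \left(-12 - -846 - 3 \left(-3\right)^{2}\right) = 46624 - \left(-12 + 846 - 27\right) = 46624 - 807 = 45817$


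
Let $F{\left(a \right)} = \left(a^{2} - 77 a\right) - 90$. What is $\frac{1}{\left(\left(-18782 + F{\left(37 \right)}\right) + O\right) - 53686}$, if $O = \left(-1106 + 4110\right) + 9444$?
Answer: $- \frac{1}{61590} \approx -1.6236 \cdot 10^{-5}$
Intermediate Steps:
$F{\left(a \right)} = -90 + a^{2} - 77 a$
$O = 12448$ ($O = 3004 + 9444 = 12448$)
$\frac{1}{\left(\left(-18782 + F{\left(37 \right)}\right) + O\right) - 53686} = \frac{1}{\left(\left(-18782 - \left(2939 - 1369\right)\right) + 12448\right) - 53686} = \frac{1}{\left(\left(-18782 - 1570\right) + 12448\right) - 53686} = \frac{1}{\left(-20352 + 12448\right) - 53686} = \frac{1}{-7904 - 53686} = \frac{1}{-61590} = - \frac{1}{61590}$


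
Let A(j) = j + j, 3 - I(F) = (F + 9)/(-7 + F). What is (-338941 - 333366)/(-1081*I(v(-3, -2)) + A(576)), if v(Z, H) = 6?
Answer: 672307/18306 ≈ 36.726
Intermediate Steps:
I(F) = 3 - (9 + F)/(-7 + F) (I(F) = 3 - (F + 9)/(-7 + F) = 3 - (9 + F)/(-7 + F))
A(j) = 2*j
(-338941 - 333366)/(-1081*I(v(-3, -2)) + A(576)) = (-338941 - 333366)/(-2162*(-15 + 6)/(-7 + 6) + 2*576) = -672307/(-2162*(-9)/(-1) + 1152) = -672307/(-2162*(-1)*(-9) + 1152) = -672307/(-1081*18 + 1152) = -672307/(-19458 + 1152) = -672307/(-18306) = -672307*(-1/18306) = 672307/18306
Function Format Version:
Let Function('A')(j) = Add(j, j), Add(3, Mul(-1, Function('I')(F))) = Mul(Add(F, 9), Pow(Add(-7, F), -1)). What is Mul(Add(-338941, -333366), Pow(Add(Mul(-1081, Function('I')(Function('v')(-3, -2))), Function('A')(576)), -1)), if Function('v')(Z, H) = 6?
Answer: Rational(672307, 18306) ≈ 36.726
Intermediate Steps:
Function('I')(F) = Add(3, Mul(-1, Pow(Add(-7, F), -1), Add(9, F))) (Function('I')(F) = Add(3, Mul(-1, Mul(Add(F, 9), Pow(Add(-7, F), -1)))) = Add(3, Mul(-1, Mul(Add(9, F), Pow(Add(-7, F), -1)))) = Add(3, Mul(-1, Mul(Pow(Add(-7, F), -1), Add(9, F)))) = Add(3, Mul(-1, Pow(Add(-7, F), -1), Add(9, F))))
Function('A')(j) = Mul(2, j)
Mul(Add(-338941, -333366), Pow(Add(Mul(-1081, Function('I')(Function('v')(-3, -2))), Function('A')(576)), -1)) = Mul(Add(-338941, -333366), Pow(Add(Mul(-1081, Mul(2, Pow(Add(-7, 6), -1), Add(-15, 6))), Mul(2, 576)), -1)) = Mul(-672307, Pow(Add(Mul(-1081, Mul(2, Pow(-1, -1), -9)), 1152), -1)) = Mul(-672307, Pow(Add(Mul(-1081, Mul(2, -1, -9)), 1152), -1)) = Mul(-672307, Pow(Add(Mul(-1081, 18), 1152), -1)) = Mul(-672307, Pow(Add(-19458, 1152), -1)) = Mul(-672307, Pow(-18306, -1)) = Mul(-672307, Rational(-1, 18306)) = Rational(672307, 18306)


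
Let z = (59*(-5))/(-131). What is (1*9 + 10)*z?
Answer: 5605/131 ≈ 42.786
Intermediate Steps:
z = 295/131 (z = -295*(-1/131) = 295/131 ≈ 2.2519)
(1*9 + 10)*z = (1*9 + 10)*(295/131) = (9 + 10)*(295/131) = 19*(295/131) = 5605/131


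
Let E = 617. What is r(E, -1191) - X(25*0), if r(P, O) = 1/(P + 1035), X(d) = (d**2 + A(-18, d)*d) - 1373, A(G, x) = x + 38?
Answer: 2268197/1652 ≈ 1373.0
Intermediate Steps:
A(G, x) = 38 + x
X(d) = -1373 + d**2 + d*(38 + d) (X(d) = (d**2 + (38 + d)*d) - 1373 = (d**2 + d*(38 + d)) - 1373 = -1373 + d**2 + d*(38 + d))
r(P, O) = 1/(1035 + P)
r(E, -1191) - X(25*0) = 1/(1035 + 617) - (-1373 + (25*0)**2 + (25*0)*(38 + 25*0)) = 1/1652 - (-1373 + 0**2 + 0*(38 + 0)) = 1/1652 - (-1373 + 0 + 0*38) = 1/1652 - (-1373 + 0 + 0) = 1/1652 - 1*(-1373) = 1/1652 + 1373 = 2268197/1652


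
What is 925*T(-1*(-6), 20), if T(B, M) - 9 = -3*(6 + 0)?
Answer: -8325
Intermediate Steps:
T(B, M) = -9 (T(B, M) = 9 - 3*(6 + 0) = 9 - 3*6 = 9 - 18 = -9)
925*T(-1*(-6), 20) = 925*(-9) = -8325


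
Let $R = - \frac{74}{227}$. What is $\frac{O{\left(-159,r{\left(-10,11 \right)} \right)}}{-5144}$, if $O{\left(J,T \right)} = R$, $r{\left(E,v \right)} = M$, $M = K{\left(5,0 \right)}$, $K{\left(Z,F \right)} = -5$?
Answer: $\frac{37}{583844} \approx 6.3373 \cdot 10^{-5}$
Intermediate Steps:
$R = - \frac{74}{227}$ ($R = \left(-74\right) \frac{1}{227} = - \frac{74}{227} \approx -0.32599$)
$M = -5$
$r{\left(E,v \right)} = -5$
$O{\left(J,T \right)} = - \frac{74}{227}$
$\frac{O{\left(-159,r{\left(-10,11 \right)} \right)}}{-5144} = - \frac{74}{227 \left(-5144\right)} = \left(- \frac{74}{227}\right) \left(- \frac{1}{5144}\right) = \frac{37}{583844}$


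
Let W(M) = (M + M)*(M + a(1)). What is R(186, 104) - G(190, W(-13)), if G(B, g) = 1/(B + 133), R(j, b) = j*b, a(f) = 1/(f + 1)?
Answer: 6248111/323 ≈ 19344.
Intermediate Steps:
a(f) = 1/(1 + f)
W(M) = 2*M*(½ + M) (W(M) = (M + M)*(M + 1/(1 + 1)) = (2*M)*(M + 1/2) = (2*M)*(M + ½) = (2*M)*(½ + M) = 2*M*(½ + M))
R(j, b) = b*j
G(B, g) = 1/(133 + B)
R(186, 104) - G(190, W(-13)) = 104*186 - 1/(133 + 190) = 19344 - 1/323 = 6248111/323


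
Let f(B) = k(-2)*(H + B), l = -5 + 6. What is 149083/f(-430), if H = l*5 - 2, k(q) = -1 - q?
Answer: -149083/427 ≈ -349.14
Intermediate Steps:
l = 1
H = 3 (H = 1*5 - 2 = 5 - 2 = 3)
f(B) = 3 + B (f(B) = (-1 - 1*(-2))*(3 + B) = (-1 + 2)*(3 + B) = 1*(3 + B) = 3 + B)
149083/f(-430) = 149083/(3 - 430) = 149083/(-427) = 149083*(-1/427) = -149083/427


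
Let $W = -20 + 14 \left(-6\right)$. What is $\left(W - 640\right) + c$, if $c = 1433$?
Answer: $689$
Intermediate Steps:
$W = -104$ ($W = -20 - 84 = -104$)
$\left(W - 640\right) + c = \left(-104 - 640\right) + 1433 = -744 + 1433 = 689$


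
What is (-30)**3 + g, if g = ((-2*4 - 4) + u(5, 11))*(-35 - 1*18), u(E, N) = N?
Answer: -26947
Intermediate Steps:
g = 53 (g = ((-2*4 - 4) + 11)*(-35 - 1*18) = ((-8 - 4) + 11)*(-35 - 18) = (-12 + 11)*(-53) = -1*(-53) = 53)
(-30)**3 + g = (-30)**3 + 53 = -27000 + 53 = -26947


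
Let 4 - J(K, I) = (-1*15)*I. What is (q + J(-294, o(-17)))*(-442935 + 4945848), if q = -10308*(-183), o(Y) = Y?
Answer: 8493002747169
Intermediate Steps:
q = 1886364
J(K, I) = 4 + 15*I (J(K, I) = 4 - (-1*15)*I = 4 - (-15)*I = 4 + 15*I)
(q + J(-294, o(-17)))*(-442935 + 4945848) = (1886364 + (4 + 15*(-17)))*(-442935 + 4945848) = (1886364 + (4 - 255))*4502913 = (1886364 - 251)*4502913 = 1886113*4502913 = 8493002747169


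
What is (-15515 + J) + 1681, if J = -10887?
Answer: -24721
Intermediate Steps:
(-15515 + J) + 1681 = (-15515 - 10887) + 1681 = -26402 + 1681 = -24721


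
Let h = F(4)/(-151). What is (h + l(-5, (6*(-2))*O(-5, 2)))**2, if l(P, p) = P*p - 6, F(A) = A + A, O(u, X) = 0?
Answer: 835396/22801 ≈ 36.639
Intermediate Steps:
F(A) = 2*A
l(P, p) = -6 + P*p
h = -8/151 (h = (2*4)/(-151) = 8*(-1/151) = -8/151 ≈ -0.052980)
(h + l(-5, (6*(-2))*O(-5, 2)))**2 = (-8/151 + (-6 - 5*6*(-2)*0))**2 = (-8/151 + (-6 - (-60)*0))**2 = (-8/151 + (-6 - 5*0))**2 = (-8/151 + (-6 + 0))**2 = (-8/151 - 6)**2 = (-914/151)**2 = 835396/22801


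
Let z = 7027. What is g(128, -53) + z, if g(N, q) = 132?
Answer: 7159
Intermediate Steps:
g(128, -53) + z = 132 + 7027 = 7159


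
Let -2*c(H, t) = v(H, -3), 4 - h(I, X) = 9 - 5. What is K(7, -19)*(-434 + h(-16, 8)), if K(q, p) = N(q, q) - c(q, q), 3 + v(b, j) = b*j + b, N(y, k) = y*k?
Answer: -17577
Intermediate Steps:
h(I, X) = 0 (h(I, X) = 4 - (9 - 5) = 4 - 1*4 = 4 - 4 = 0)
N(y, k) = k*y
v(b, j) = -3 + b + b*j (v(b, j) = -3 + (b*j + b) = -3 + (b + b*j) = -3 + b + b*j)
c(H, t) = 3/2 + H (c(H, t) = -(-3 + H + H*(-3))/2 = -(-3 + H - 3*H)/2 = -(-3 - 2*H)/2 = 3/2 + H)
K(q, p) = -3/2 + q² - q (K(q, p) = q*q - (3/2 + q) = q² + (-3/2 - q) = -3/2 + q² - q)
K(7, -19)*(-434 + h(-16, 8)) = (-3/2 + 7² - 1*7)*(-434 + 0) = (-3/2 + 49 - 7)*(-434) = (81/2)*(-434) = -17577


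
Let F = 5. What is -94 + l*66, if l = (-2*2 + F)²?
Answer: -28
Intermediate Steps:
l = 1 (l = (-2*2 + 5)² = (-4 + 5)² = 1² = 1)
-94 + l*66 = -94 + 1*66 = -94 + 66 = -28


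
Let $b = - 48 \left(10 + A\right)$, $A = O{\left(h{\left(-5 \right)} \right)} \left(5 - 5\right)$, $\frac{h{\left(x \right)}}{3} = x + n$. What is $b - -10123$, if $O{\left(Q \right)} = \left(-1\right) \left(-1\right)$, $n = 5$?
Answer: $9643$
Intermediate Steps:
$h{\left(x \right)} = 15 + 3 x$ ($h{\left(x \right)} = 3 \left(x + 5\right) = 3 \left(5 + x\right) = 15 + 3 x$)
$O{\left(Q \right)} = 1$
$A = 0$ ($A = 1 \left(5 - 5\right) = 1 \cdot 0 = 0$)
$b = -480$ ($b = - 48 \left(10 + 0\right) = \left(-48\right) 10 = -480$)
$b - -10123 = -480 - -10123 = -480 + 10123 = 9643$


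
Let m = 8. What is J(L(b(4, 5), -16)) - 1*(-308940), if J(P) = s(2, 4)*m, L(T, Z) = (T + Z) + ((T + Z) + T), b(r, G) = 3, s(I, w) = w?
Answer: 308972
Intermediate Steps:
L(T, Z) = 2*Z + 3*T (L(T, Z) = (T + Z) + (Z + 2*T) = 2*Z + 3*T)
J(P) = 32 (J(P) = 4*8 = 32)
J(L(b(4, 5), -16)) - 1*(-308940) = 32 - 1*(-308940) = 32 + 308940 = 308972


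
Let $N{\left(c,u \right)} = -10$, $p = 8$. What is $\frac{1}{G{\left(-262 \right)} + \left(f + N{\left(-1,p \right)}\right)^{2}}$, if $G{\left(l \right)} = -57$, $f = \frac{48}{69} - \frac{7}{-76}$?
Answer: $\frac{3055504}{85142881} \approx 0.035887$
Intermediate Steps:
$f = \frac{1377}{1748}$ ($f = 48 \cdot \frac{1}{69} - - \frac{7}{76} = \frac{16}{23} + \frac{7}{76} = \frac{1377}{1748} \approx 0.78776$)
$\frac{1}{G{\left(-262 \right)} + \left(f + N{\left(-1,p \right)}\right)^{2}} = \frac{1}{-57 + \left(\frac{1377}{1748} - 10\right)^{2}} = \frac{1}{-57 + \left(- \frac{16103}{1748}\right)^{2}} = \frac{1}{-57 + \frac{259306609}{3055504}} = \frac{1}{\frac{85142881}{3055504}} = \frac{3055504}{85142881}$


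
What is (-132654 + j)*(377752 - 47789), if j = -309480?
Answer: -145887861042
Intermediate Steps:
(-132654 + j)*(377752 - 47789) = (-132654 - 309480)*(377752 - 47789) = -442134*329963 = -145887861042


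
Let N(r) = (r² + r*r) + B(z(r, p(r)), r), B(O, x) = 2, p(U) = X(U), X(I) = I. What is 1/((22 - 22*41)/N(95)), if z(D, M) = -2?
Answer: -4513/220 ≈ -20.514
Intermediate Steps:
p(U) = U
N(r) = 2 + 2*r² (N(r) = (r² + r*r) + 2 = (r² + r²) + 2 = 2*r² + 2 = 2 + 2*r²)
1/((22 - 22*41)/N(95)) = 1/((22 - 22*41)/(2 + 2*95²)) = 1/((22 - 902)/(2 + 2*9025)) = 1/(-880/(2 + 18050)) = 1/(-880/18052) = 1/(-880*1/18052) = 1/(-220/4513) = -4513/220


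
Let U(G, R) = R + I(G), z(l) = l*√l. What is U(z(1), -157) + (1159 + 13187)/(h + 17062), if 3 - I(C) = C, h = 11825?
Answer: -1487713/9629 ≈ -154.50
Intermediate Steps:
I(C) = 3 - C
z(l) = l^(3/2)
U(G, R) = 3 + R - G (U(G, R) = R + (3 - G) = 3 + R - G)
U(z(1), -157) + (1159 + 13187)/(h + 17062) = (3 - 157 - 1^(3/2)) + (1159 + 13187)/(11825 + 17062) = (3 - 157 - 1*1) + 14346/28887 = (3 - 157 - 1) + 14346*(1/28887) = -155 + 4782/9629 = -1487713/9629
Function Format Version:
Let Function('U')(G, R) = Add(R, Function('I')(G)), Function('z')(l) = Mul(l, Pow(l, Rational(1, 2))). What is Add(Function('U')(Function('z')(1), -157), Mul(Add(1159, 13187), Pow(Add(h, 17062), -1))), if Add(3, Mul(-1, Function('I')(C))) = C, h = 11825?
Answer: Rational(-1487713, 9629) ≈ -154.50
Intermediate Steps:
Function('I')(C) = Add(3, Mul(-1, C))
Function('z')(l) = Pow(l, Rational(3, 2))
Function('U')(G, R) = Add(3, R, Mul(-1, G)) (Function('U')(G, R) = Add(R, Add(3, Mul(-1, G))) = Add(3, R, Mul(-1, G)))
Add(Function('U')(Function('z')(1), -157), Mul(Add(1159, 13187), Pow(Add(h, 17062), -1))) = Add(Add(3, -157, Mul(-1, Pow(1, Rational(3, 2)))), Mul(Add(1159, 13187), Pow(Add(11825, 17062), -1))) = Add(Add(3, -157, Mul(-1, 1)), Mul(14346, Pow(28887, -1))) = Add(Add(3, -157, -1), Mul(14346, Rational(1, 28887))) = Add(-155, Rational(4782, 9629)) = Rational(-1487713, 9629)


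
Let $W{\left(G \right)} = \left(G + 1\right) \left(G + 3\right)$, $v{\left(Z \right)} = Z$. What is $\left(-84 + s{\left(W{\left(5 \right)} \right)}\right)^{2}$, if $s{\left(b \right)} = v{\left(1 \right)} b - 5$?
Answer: $1681$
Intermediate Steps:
$W{\left(G \right)} = \left(1 + G\right) \left(3 + G\right)$
$s{\left(b \right)} = -5 + b$ ($s{\left(b \right)} = 1 b - 5 = b - 5 = -5 + b$)
$\left(-84 + s{\left(W{\left(5 \right)} \right)}\right)^{2} = \left(-84 + \left(-5 + \left(3 + 5^{2} + 4 \cdot 5\right)\right)\right)^{2} = \left(-84 + \left(-5 + \left(3 + 25 + 20\right)\right)\right)^{2} = \left(-84 + \left(-5 + 48\right)\right)^{2} = \left(-84 + 43\right)^{2} = \left(-41\right)^{2} = 1681$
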